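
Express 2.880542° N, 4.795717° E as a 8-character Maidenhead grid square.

Offset from 180°W / 90°S: lon 184.79572°, lat 92.88054°.
Field: 184.79572/20 → 9 → J, 92.88054/10 → 9 → J; chars JJ.
Square: 4.79572/2 → 2, 2.88054/1 → 2; chars 22.
Subsquare: 0.79572/0.0833333 → 9 → j, 0.88054/0.0416667 → 21 → v; chars jv.
Extended square: 0.04572/0.00833333 → 5, 0.00554/0.00416667 → 1; chars 51.

JJ22jv51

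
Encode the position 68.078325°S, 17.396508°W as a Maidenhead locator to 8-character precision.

IC11hw21

Offset from 180°W / 90°S: lon 162.60349°, lat 21.92167°.
Field: lon ⌊162.60349/20⌋ = 8 → I; lat ⌊21.92167/10⌋ = 2 → C.
Square: lon ⌊2.60349/2⌋ = 1; lat ⌊1.92167/1⌋ = 1.
Subsquare: lon ⌊0.60349/0.0833333⌋ = 7 → h; lat ⌊0.92167/0.0416667⌋ = 22 → w.
Extended square: lon ⌊0.02016/0.00833333⌋ = 2; lat ⌊0.00501/0.00416667⌋ = 1.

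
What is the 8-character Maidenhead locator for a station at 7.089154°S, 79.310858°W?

FI02iv28

Add 180° to longitude and 90° to latitude: 100.68914, 82.91085.
Field: lon ⌊100.68914/20⌋ = 5 → F; lat ⌊82.91085/10⌋ = 8 → I.
Square: lon ⌊0.68914/2⌋ = 0; lat ⌊2.91085/1⌋ = 2.
Subsquare: lon ⌊0.68914/0.0833333⌋ = 8 → i; lat ⌊0.91085/0.0416667⌋ = 21 → v.
Extended square: lon ⌊0.02248/0.00833333⌋ = 2; lat ⌊0.03585/0.00416667⌋ = 8.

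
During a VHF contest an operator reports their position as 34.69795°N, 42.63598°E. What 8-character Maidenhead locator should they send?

LM14hq67

Shift to the Maidenhead origin (180°W, 90°S): lon 222.63598, lat 124.69795.
Field (20°×10°, letters A–R): lon ⌊222.63598/20⌋ = 11 → L; lat ⌊124.69795/10⌋ = 12 → M.
Square (2°×1°, digits 0–9): lon ⌊2.63598/2⌋ = 1; lat ⌊4.69795/1⌋ = 4.
Subsquare (5′×2.5′, letters a–x): lon ⌊0.63598/0.0833333⌋ = 7 → h; lat ⌊0.69795/0.0416667⌋ = 16 → q.
Extended square (30″×15″, digits 0–9): lon ⌊0.05265/0.00833333⌋ = 6; lat ⌊0.03128/0.00416667⌋ = 7.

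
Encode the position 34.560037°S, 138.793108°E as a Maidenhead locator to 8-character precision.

PF95jk55

Offset from 180°W / 90°S: lon 318.79311°, lat 55.43996°.
Field (20°×10°, letters A–R): 318.79311/20 → 15 → P, 55.43996/10 → 5 → F; chars PF.
Square (2°×1°, digits 0–9): 18.79311/2 → 9, 5.43996/1 → 5; chars 95.
Subsquare (5′×2.5′, letters a–x): 0.79311/0.0833333 → 9 → j, 0.43996/0.0416667 → 10 → k; chars jk.
Extended square (30″×15″, digits 0–9): 0.04311/0.00833333 → 5, 0.02330/0.00416667 → 5; chars 55.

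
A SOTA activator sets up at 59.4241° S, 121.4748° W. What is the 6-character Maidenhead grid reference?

CD90gn

Offset from 180°W / 90°S: lon 58.5252°, lat 30.5759°.
Field (20°×10°, letters A–R): lon ⌊58.5252/20⌋ = 2 → C; lat ⌊30.5759/10⌋ = 3 → D.
Square (2°×1°, digits 0–9): lon ⌊18.5252/2⌋ = 9; lat ⌊0.5759/1⌋ = 0.
Subsquare (5′×2.5′, letters a–x): lon ⌊0.5252/0.0833333⌋ = 6 → g; lat ⌊0.5759/0.0416667⌋ = 13 → n.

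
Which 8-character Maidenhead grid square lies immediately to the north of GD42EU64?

Latitude extended square 4; +1 → 5.
The longitude characters are unchanged.

GD42eu65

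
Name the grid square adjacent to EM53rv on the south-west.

Longitude subsquare r = 17; −1 → 16 = q.
Latitude subsquare v = 21; −1 → 20 = u.

EM53qu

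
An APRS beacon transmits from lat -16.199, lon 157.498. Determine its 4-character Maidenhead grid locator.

Add 180° to longitude and 90° to latitude: 337.50, 73.80.
Field: 337.50/20 → 16 → Q, 73.80/10 → 7 → H; chars QH.
Square: 17.50/2 → 8, 3.80/1 → 3; chars 83.

QH83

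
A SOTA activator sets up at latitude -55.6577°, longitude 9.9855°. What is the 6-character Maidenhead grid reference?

JD44xi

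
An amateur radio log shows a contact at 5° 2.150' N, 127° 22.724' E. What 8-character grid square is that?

Shift to the Maidenhead origin (180°W, 90°S): lon 307.37873, lat 95.03583.
Field: 307.37873/20 → 15 → P, 95.03583/10 → 9 → J; chars PJ.
Square: 7.37873/2 → 3, 5.03583/1 → 5; chars 35.
Subsquare: 1.37873/0.0833333 → 16 → q, 0.03583/0.0416667 → 0 → a; chars qa.
Extended square: 0.04540/0.00833333 → 5, 0.03583/0.00416667 → 8; chars 58.

PJ35qa58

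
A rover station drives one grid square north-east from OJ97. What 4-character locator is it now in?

PJ08

Longitude square 9; +1 → 10, wraps to 0, carry into field.
Longitude field O = 14; +1 → 15 = P.
Latitude square 7; +1 → 8.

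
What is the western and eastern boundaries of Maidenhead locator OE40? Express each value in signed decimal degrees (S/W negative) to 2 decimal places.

108.00, 110.00

Field O=14, E=4: +14·20° lon, +4·10° lat → SW at lon 100°, lat -50°.
Square 4, 0: +4·2° lon, +0·1° lat → SW at lon 108°, lat -50°.
Cell spans 2° lon × 1° lat.
west 108.00, east 110.00.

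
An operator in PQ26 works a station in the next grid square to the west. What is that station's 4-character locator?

PQ16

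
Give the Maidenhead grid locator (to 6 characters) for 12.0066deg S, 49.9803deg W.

GH57ax

Add 180° to longitude and 90° to latitude: 130.0197, 77.9934.
Field: 130.0197/20 → 6 → G, 77.9934/10 → 7 → H; chars GH.
Square: 10.0197/2 → 5, 7.9934/1 → 7; chars 57.
Subsquare: 0.0197/0.0833333 → 0 → a, 0.9934/0.0416667 → 23 → x; chars ax.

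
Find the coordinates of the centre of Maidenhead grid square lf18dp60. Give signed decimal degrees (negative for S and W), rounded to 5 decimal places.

Field L=11, F=5: +11·20° lon, +5·10° lat → SW at lon 40°, lat -40°.
Square 1, 8: +1·2° lon, +8·1° lat → SW at lon 42°, lat -32°.
Subsquare d=3, p=15: +3·0.0833333° lon, +15·0.0416667° lat → SW at lon 42.25°, lat -31.375°.
Extended square 6, 0: +6·0.00833333° lon, +0·0.00416667° lat → SW at lon 42.3°, lat -31.375°.
Cell spans 0.00833333° lon × 0.00416667° lat. Centre is SW corner plus half of each.
latitude -31.37292, longitude 42.30417.

-31.37292, 42.30417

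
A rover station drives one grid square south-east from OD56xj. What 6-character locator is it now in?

Longitude subsquare x = 23; +1 → 24, wraps to 0 = a, carry into square.
Longitude square 5; +1 → 6.
Latitude subsquare j = 9; −1 → 8 = i.

OD66ai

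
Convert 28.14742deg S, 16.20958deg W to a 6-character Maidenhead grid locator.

IG11vu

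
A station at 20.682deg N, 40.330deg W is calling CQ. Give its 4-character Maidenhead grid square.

GL90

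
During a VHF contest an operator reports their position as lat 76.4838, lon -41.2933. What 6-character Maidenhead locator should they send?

GQ96il

Shift to the Maidenhead origin (180°W, 90°S): lon 138.7067, lat 166.4838.
Field: lon ⌊138.7067/20⌋ = 6 → G; lat ⌊166.4838/10⌋ = 16 → Q.
Square: lon ⌊18.7067/2⌋ = 9; lat ⌊6.4838/1⌋ = 6.
Subsquare: lon ⌊0.7067/0.0833333⌋ = 8 → i; lat ⌊0.4838/0.0416667⌋ = 11 → l.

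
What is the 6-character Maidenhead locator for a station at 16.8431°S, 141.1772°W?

BH93jd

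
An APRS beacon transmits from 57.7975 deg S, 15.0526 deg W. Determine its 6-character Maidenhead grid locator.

Add 180° to longitude and 90° to latitude: 164.9474, 32.2025.
Field: 164.9474/20 → 8 → I, 32.2025/10 → 3 → D; chars ID.
Square: 4.9474/2 → 2, 2.2025/1 → 2; chars 22.
Subsquare: 0.9474/0.0833333 → 11 → l, 0.2025/0.0416667 → 4 → e; chars le.

ID22le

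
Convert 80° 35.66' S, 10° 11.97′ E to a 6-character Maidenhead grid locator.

JA59cj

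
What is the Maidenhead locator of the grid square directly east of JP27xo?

Longitude subsquare x = 23; +1 → 24, wraps to 0 = a, carry into square.
Longitude square 2; +1 → 3.
The latitude characters are unchanged.

JP37ao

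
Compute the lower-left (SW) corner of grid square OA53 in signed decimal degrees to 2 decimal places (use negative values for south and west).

Field O=14, A=0: +14·20° lon, +0·10° lat → SW at lon 100°, lat -90°.
Square 5, 3: +5·2° lon, +3·1° lat → SW at lon 110°, lat -87°.
latitude -87.00, longitude 110.00.

-87.00, 110.00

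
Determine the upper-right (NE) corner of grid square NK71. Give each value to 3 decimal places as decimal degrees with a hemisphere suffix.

Field N=13, K=10: +13·20° lon, +10·10° lat → SW at lon 80°, lat 10°.
Square 7, 1: +7·2° lon, +1·1° lat → SW at lon 94°, lat 11°.
Cell spans 2° lon × 1° lat. NE corner is SW corner plus one full cell.
latitude 12.000° N, longitude 96.000° E.

12.000° N, 96.000° E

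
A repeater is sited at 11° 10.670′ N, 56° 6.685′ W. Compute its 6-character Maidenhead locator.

GK11we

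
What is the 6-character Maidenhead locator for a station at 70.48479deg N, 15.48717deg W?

IQ20gl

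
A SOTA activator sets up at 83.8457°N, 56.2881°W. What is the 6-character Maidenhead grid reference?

GR13uu

Add 180° to longitude and 90° to latitude: 123.7119, 173.8457.
Field: 123.7119/20 → 6 → G, 173.8457/10 → 17 → R; chars GR.
Square: 3.7119/2 → 1, 3.8457/1 → 3; chars 13.
Subsquare: 1.7119/0.0833333 → 20 → u, 0.8457/0.0416667 → 20 → u; chars uu.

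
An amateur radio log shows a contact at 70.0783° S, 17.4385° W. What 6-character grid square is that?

Shift to the Maidenhead origin (180°W, 90°S): lon 162.5615, lat 19.9217.
Field (20°×10°, letters A–R): 162.5615/20 → 8 → I, 19.9217/10 → 1 → B; chars IB.
Square (2°×1°, digits 0–9): 2.5615/2 → 1, 9.9217/1 → 9; chars 19.
Subsquare (5′×2.5′, letters a–x): 0.5615/0.0833333 → 6 → g, 0.9217/0.0416667 → 22 → w; chars gw.

IB19gw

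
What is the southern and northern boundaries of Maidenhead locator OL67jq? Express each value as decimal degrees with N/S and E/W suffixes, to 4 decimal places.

27.6667° N, 27.7083° N

Field O=14, L=11: +14·20° lon, +11·10° lat → SW at lon 100°, lat 20°.
Square 6, 7: +6·2° lon, +7·1° lat → SW at lon 112°, lat 27°.
Subsquare j=9, q=16: +9·0.0833333° lon, +16·0.0416667° lat → SW at lon 112.75°, lat 27.6667°.
Cell spans 0.0833333° lon × 0.0416667° lat.
south 27.6667° N, north 27.7083° N.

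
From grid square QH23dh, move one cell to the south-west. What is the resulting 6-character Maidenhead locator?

Longitude subsquare d = 3; −1 → 2 = c.
Latitude subsquare h = 7; −1 → 6 = g.

QH23cg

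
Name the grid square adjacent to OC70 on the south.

OB79

Latitude square 0; −1 → -1, wraps to 9, carry into field.
Latitude field C = 2; −1 → 1 = B.
The longitude characters are unchanged.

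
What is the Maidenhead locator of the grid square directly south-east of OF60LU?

Longitude subsquare l = 11; +1 → 12 = m.
Latitude subsquare u = 20; −1 → 19 = t.

OF60mt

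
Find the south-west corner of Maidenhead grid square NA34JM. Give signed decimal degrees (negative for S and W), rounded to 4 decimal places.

-85.5000, 86.7500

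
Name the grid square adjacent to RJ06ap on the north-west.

QJ96xq

Longitude subsquare a = 0; −1 → -1, wraps to 23 = x, carry into square.
Longitude square 0; −1 → -1, wraps to 9, carry into field.
Longitude field R = 17; −1 → 16 = Q.
Latitude subsquare p = 15; +1 → 16 = q.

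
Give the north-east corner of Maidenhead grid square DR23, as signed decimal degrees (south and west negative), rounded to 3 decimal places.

84.000, -114.000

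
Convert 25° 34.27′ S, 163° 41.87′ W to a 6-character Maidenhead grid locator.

AG84dk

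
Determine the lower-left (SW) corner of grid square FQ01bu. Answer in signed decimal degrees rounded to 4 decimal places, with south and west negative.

71.8333, -79.9167

Field F=5, Q=16: +5·20° lon, +16·10° lat → SW at lon -80°, lat 70°.
Square 0, 1: +0·2° lon, +1·1° lat → SW at lon -80°, lat 71°.
Subsquare b=1, u=20: +1·0.0833333° lon, +20·0.0416667° lat → SW at lon -79.9167°, lat 71.8333°.
latitude 71.8333, longitude -79.9167.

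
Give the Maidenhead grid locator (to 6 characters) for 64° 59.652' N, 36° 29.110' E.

Offset from 180°W / 90°S: lon 216.4852°, lat 154.9942°.
Field: lon ⌊216.4852/20⌋ = 10 → K; lat ⌊154.9942/10⌋ = 15 → P.
Square: lon ⌊16.4852/2⌋ = 8; lat ⌊4.9942/1⌋ = 4.
Subsquare: lon ⌊0.4852/0.0833333⌋ = 5 → f; lat ⌊0.9942/0.0416667⌋ = 23 → x.

KP84fx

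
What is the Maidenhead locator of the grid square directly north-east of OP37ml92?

Longitude extended square 9; +1 → 10, wraps to 0, carry into subsquare.
Longitude subsquare m = 12; +1 → 13 = n.
Latitude extended square 2; +1 → 3.

OP37nl03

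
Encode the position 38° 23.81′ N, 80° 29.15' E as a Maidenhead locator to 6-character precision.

Offset from 180°W / 90°S: lon 260.4858°, lat 128.3968°.
Field (20°×10°, letters A–R): 260.4858/20 → 13 → N, 128.3968/10 → 12 → M; chars NM.
Square (2°×1°, digits 0–9): 0.4858/2 → 0, 8.3968/1 → 8; chars 08.
Subsquare (5′×2.5′, letters a–x): 0.4858/0.0833333 → 5 → f, 0.3968/0.0416667 → 9 → j; chars fj.

NM08fj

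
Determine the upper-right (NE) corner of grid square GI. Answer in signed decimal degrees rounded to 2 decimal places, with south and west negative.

Field G=6, I=8: +6·20° lon, +8·10° lat → SW at lon -60°, lat -10°.
Cell spans 20° lon × 10° lat. NE corner is SW corner plus one full cell.
latitude 0.00, longitude -40.00.

0.00, -40.00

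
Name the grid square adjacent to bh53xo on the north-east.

BH63ap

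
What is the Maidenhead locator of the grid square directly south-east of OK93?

PK02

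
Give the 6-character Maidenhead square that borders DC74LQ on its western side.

DC74kq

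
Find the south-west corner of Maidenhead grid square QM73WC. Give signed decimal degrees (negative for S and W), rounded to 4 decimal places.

Field Q=16, M=12: +16·20° lon, +12·10° lat → SW at lon 140°, lat 30°.
Square 7, 3: +7·2° lon, +3·1° lat → SW at lon 154°, lat 33°.
Subsquare w=22, c=2: +22·0.0833333° lon, +2·0.0416667° lat → SW at lon 155.833°, lat 33.0833°.
latitude 33.0833, longitude 155.8333.

33.0833, 155.8333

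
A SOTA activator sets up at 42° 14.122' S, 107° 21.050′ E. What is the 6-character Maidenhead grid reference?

OE37qs

Shift to the Maidenhead origin (180°W, 90°S): lon 287.3508, lat 47.7646.
Field: lon ⌊287.3508/20⌋ = 14 → O; lat ⌊47.7646/10⌋ = 4 → E.
Square: lon ⌊7.3508/2⌋ = 3; lat ⌊7.7646/1⌋ = 7.
Subsquare: lon ⌊1.3508/0.0833333⌋ = 16 → q; lat ⌊0.7646/0.0416667⌋ = 18 → s.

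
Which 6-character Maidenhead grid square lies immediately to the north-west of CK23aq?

Longitude subsquare a = 0; −1 → -1, wraps to 23 = x, carry into square.
Longitude square 2; −1 → 1.
Latitude subsquare q = 16; +1 → 17 = r.

CK13xr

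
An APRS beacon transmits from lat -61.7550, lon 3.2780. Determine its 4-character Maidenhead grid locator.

Shift to the Maidenhead origin (180°W, 90°S): lon 183.28, lat 28.24.
Field: 183.28/20 → 9 → J, 28.24/10 → 2 → C; chars JC.
Square: 3.28/2 → 1, 8.24/1 → 8; chars 18.

JC18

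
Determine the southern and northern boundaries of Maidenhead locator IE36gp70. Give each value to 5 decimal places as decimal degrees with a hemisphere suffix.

Field I=8, E=4: +8·20° lon, +4·10° lat → SW at lon -20°, lat -50°.
Square 3, 6: +3·2° lon, +6·1° lat → SW at lon -14°, lat -44°.
Subsquare g=6, p=15: +6·0.0833333° lon, +15·0.0416667° lat → SW at lon -13.5°, lat -43.375°.
Extended square 7, 0: +7·0.00833333° lon, +0·0.00416667° lat → SW at lon -13.4417°, lat -43.375°.
Cell spans 0.00833333° lon × 0.00416667° lat.
south 43.37500° S, north 43.37083° S.

43.37500° S, 43.37083° S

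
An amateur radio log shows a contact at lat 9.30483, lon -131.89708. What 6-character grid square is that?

CJ49bh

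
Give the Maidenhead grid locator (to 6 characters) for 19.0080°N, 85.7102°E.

NK29ua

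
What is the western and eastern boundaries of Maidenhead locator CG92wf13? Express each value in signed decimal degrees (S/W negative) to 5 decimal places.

-120.15833, -120.15000

Field C=2, G=6: +2·20° lon, +6·10° lat → SW at lon -140°, lat -30°.
Square 9, 2: +9·2° lon, +2·1° lat → SW at lon -122°, lat -28°.
Subsquare w=22, f=5: +22·0.0833333° lon, +5·0.0416667° lat → SW at lon -120.167°, lat -27.7917°.
Extended square 1, 3: +1·0.00833333° lon, +3·0.00416667° lat → SW at lon -120.158°, lat -27.7792°.
Cell spans 0.00833333° lon × 0.00416667° lat.
west -120.15833, east -120.15000.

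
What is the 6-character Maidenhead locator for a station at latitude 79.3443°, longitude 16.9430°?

JQ89li

Offset from 180°W / 90°S: lon 196.9430°, lat 169.3443°.
Field (20°×10°, letters A–R): 196.9430/20 → 9 → J, 169.3443/10 → 16 → Q; chars JQ.
Square (2°×1°, digits 0–9): 16.9430/2 → 8, 9.3443/1 → 9; chars 89.
Subsquare (5′×2.5′, letters a–x): 0.9430/0.0833333 → 11 → l, 0.3443/0.0416667 → 8 → i; chars li.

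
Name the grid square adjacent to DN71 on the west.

Longitude square 7; −1 → 6.
The latitude characters are unchanged.

DN61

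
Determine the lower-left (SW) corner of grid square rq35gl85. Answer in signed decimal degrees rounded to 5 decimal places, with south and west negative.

Field R=17, Q=16: +17·20° lon, +16·10° lat → SW at lon 160°, lat 70°.
Square 3, 5: +3·2° lon, +5·1° lat → SW at lon 166°, lat 75°.
Subsquare g=6, l=11: +6·0.0833333° lon, +11·0.0416667° lat → SW at lon 166.5°, lat 75.4583°.
Extended square 8, 5: +8·0.00833333° lon, +5·0.00416667° lat → SW at lon 166.567°, lat 75.4792°.
latitude 75.47917, longitude 166.56667.

75.47917, 166.56667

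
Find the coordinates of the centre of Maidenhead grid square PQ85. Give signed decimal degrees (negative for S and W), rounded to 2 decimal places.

75.50, 137.00

Field P=15, Q=16: +15·20° lon, +16·10° lat → SW at lon 120°, lat 70°.
Square 8, 5: +8·2° lon, +5·1° lat → SW at lon 136°, lat 75°.
Cell spans 2° lon × 1° lat. Centre is SW corner plus half of each.
latitude 75.50, longitude 137.00.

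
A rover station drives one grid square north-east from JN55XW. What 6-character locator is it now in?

JN65ax

Longitude subsquare x = 23; +1 → 24, wraps to 0 = a, carry into square.
Longitude square 5; +1 → 6.
Latitude subsquare w = 22; +1 → 23 = x.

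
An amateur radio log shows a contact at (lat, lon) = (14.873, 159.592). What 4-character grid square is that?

Add 180° to longitude and 90° to latitude: 339.59, 104.87.
Field (20°×10°, letters A–R): lon ⌊339.59/20⌋ = 16 → Q; lat ⌊104.87/10⌋ = 10 → K.
Square (2°×1°, digits 0–9): lon ⌊19.59/2⌋ = 9; lat ⌊4.87/1⌋ = 4.

QK94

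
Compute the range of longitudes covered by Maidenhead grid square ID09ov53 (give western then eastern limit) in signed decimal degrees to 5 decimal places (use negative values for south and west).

-18.79167, -18.78333

Field I=8, D=3: +8·20° lon, +3·10° lat → SW at lon -20°, lat -60°.
Square 0, 9: +0·2° lon, +9·1° lat → SW at lon -20°, lat -51°.
Subsquare o=14, v=21: +14·0.0833333° lon, +21·0.0416667° lat → SW at lon -18.8333°, lat -50.125°.
Extended square 5, 3: +5·0.00833333° lon, +3·0.00416667° lat → SW at lon -18.7917°, lat -50.1125°.
Cell spans 0.00833333° lon × 0.00416667° lat.
west -18.79167, east -18.78333.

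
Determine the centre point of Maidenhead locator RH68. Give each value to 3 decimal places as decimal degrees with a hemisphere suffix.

11.500° S, 173.000° E

Field R=17, H=7: +17·20° lon, +7·10° lat → SW at lon 160°, lat -20°.
Square 6, 8: +6·2° lon, +8·1° lat → SW at lon 172°, lat -12°.
Cell spans 2° lon × 1° lat. Centre is SW corner plus half of each.
latitude 11.500° S, longitude 173.000° E.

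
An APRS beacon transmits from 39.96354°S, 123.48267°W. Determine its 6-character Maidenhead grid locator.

Add 180° to longitude and 90° to latitude: 56.5173, 50.0365.
Field (20°×10°, letters A–R): 56.5173/20 → 2 → C, 50.0365/10 → 5 → F; chars CF.
Square (2°×1°, digits 0–9): 16.5173/2 → 8, 0.0365/1 → 0; chars 80.
Subsquare (5′×2.5′, letters a–x): 0.5173/0.0833333 → 6 → g, 0.0365/0.0416667 → 0 → a; chars ga.

CF80ga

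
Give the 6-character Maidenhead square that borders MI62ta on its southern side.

MI61tx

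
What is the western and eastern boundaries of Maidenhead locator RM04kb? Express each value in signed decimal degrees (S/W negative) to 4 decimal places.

Field R=17, M=12: +17·20° lon, +12·10° lat → SW at lon 160°, lat 30°.
Square 0, 4: +0·2° lon, +4·1° lat → SW at lon 160°, lat 34°.
Subsquare k=10, b=1: +10·0.0833333° lon, +1·0.0416667° lat → SW at lon 160.833°, lat 34.0417°.
Cell spans 0.0833333° lon × 0.0416667° lat.
west 160.8333, east 160.9167.

160.8333, 160.9167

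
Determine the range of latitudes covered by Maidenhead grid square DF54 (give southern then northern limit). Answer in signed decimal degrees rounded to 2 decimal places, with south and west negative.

Field D=3, F=5: +3·20° lon, +5·10° lat → SW at lon -120°, lat -40°.
Square 5, 4: +5·2° lon, +4·1° lat → SW at lon -110°, lat -36°.
Cell spans 2° lon × 1° lat.
south -36.00, north -35.00.

-36.00, -35.00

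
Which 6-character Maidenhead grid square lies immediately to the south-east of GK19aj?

Longitude subsquare a = 0; +1 → 1 = b.
Latitude subsquare j = 9; −1 → 8 = i.

GK19bi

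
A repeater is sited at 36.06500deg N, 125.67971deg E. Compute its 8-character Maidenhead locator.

Offset from 180°W / 90°S: lon 305.67971°, lat 126.06500°.
Field (20°×10°, letters A–R): lon ⌊305.67971/20⌋ = 15 → P; lat ⌊126.06500/10⌋ = 12 → M.
Square (2°×1°, digits 0–9): lon ⌊5.67971/2⌋ = 2; lat ⌊6.06500/1⌋ = 6.
Subsquare (5′×2.5′, letters a–x): lon ⌊1.67971/0.0833333⌋ = 20 → u; lat ⌊0.06500/0.0416667⌋ = 1 → b.
Extended square (30″×15″, digits 0–9): lon ⌊0.01304/0.00833333⌋ = 1; lat ⌊0.02333/0.00416667⌋ = 5.

PM26ub15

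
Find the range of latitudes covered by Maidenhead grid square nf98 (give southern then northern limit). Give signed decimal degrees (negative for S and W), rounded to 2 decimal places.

Field N=13, F=5: +13·20° lon, +5·10° lat → SW at lon 80°, lat -40°.
Square 9, 8: +9·2° lon, +8·1° lat → SW at lon 98°, lat -32°.
Cell spans 2° lon × 1° lat.
south -32.00, north -31.00.

-32.00, -31.00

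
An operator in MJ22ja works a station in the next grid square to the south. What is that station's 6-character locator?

Latitude subsquare a = 0; −1 → -1, wraps to 23 = x, carry into square.
Latitude square 2; −1 → 1.
The longitude characters are unchanged.

MJ21jx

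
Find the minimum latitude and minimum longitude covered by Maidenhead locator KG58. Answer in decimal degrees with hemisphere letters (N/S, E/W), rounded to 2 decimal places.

22.00° S, 30.00° E

Field K=10, G=6: +10·20° lon, +6·10° lat → SW at lon 20°, lat -30°.
Square 5, 8: +5·2° lon, +8·1° lat → SW at lon 30°, lat -22°.
latitude 22.00° S, longitude 30.00° E.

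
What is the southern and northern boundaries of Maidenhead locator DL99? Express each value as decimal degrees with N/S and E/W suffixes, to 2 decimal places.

29.00° N, 30.00° N

Field D=3, L=11: +3·20° lon, +11·10° lat → SW at lon -120°, lat 20°.
Square 9, 9: +9·2° lon, +9·1° lat → SW at lon -102°, lat 29°.
Cell spans 2° lon × 1° lat.
south 29.00° N, north 30.00° N.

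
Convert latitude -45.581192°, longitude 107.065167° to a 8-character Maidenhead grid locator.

Add 180° to longitude and 90° to latitude: 287.06517, 44.41881.
Field (20°×10°, letters A–R): lon ⌊287.06517/20⌋ = 14 → O; lat ⌊44.41881/10⌋ = 4 → E.
Square (2°×1°, digits 0–9): lon ⌊7.06517/2⌋ = 3; lat ⌊4.41881/1⌋ = 4.
Subsquare (5′×2.5′, letters a–x): lon ⌊1.06517/0.0833333⌋ = 12 → m; lat ⌊0.41881/0.0416667⌋ = 10 → k.
Extended square (30″×15″, digits 0–9): lon ⌊0.06517/0.00833333⌋ = 7; lat ⌊0.00214/0.00416667⌋ = 0.

OE34mk70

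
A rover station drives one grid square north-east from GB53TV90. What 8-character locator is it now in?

Longitude extended square 9; +1 → 10, wraps to 0, carry into subsquare.
Longitude subsquare t = 19; +1 → 20 = u.
Latitude extended square 0; +1 → 1.

GB53uv01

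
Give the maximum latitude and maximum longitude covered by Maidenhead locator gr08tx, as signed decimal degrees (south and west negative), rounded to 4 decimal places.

89.0000, -58.3333

Field G=6, R=17: +6·20° lon, +17·10° lat → SW at lon -60°, lat 80°.
Square 0, 8: +0·2° lon, +8·1° lat → SW at lon -60°, lat 88°.
Subsquare t=19, x=23: +19·0.0833333° lon, +23·0.0416667° lat → SW at lon -58.4167°, lat 88.9583°.
Cell spans 0.0833333° lon × 0.0416667° lat. NE corner is SW corner plus one full cell.
latitude 89.0000, longitude -58.3333.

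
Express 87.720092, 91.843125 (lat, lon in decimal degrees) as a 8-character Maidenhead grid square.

NR57wr12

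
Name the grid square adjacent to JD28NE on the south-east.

JD28od

Longitude subsquare n = 13; +1 → 14 = o.
Latitude subsquare e = 4; −1 → 3 = d.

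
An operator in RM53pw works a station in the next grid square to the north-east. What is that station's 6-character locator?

RM53qx

Longitude subsquare p = 15; +1 → 16 = q.
Latitude subsquare w = 22; +1 → 23 = x.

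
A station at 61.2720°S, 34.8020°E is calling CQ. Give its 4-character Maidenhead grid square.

KC78

Shift to the Maidenhead origin (180°W, 90°S): lon 214.80, lat 28.73.
Field: 214.80/20 → 10 → K, 28.73/10 → 2 → C; chars KC.
Square: 14.80/2 → 7, 8.73/1 → 8; chars 78.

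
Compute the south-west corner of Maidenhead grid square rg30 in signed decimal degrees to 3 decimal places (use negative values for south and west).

-30.000, 166.000

Field R=17, G=6: +17·20° lon, +6·10° lat → SW at lon 160°, lat -30°.
Square 3, 0: +3·2° lon, +0·1° lat → SW at lon 166°, lat -30°.
latitude -30.000, longitude 166.000.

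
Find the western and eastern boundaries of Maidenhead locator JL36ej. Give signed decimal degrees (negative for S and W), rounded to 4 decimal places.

Field J=9, L=11: +9·20° lon, +11·10° lat → SW at lon 0°, lat 20°.
Square 3, 6: +3·2° lon, +6·1° lat → SW at lon 6°, lat 26°.
Subsquare e=4, j=9: +4·0.0833333° lon, +9·0.0416667° lat → SW at lon 6.33333°, lat 26.375°.
Cell spans 0.0833333° lon × 0.0416667° lat.
west 6.3333, east 6.4167.

6.3333, 6.4167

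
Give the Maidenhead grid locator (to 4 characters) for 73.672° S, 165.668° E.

Shift to the Maidenhead origin (180°W, 90°S): lon 345.67, lat 16.33.
Field: 345.67/20 → 17 → R, 16.33/10 → 1 → B; chars RB.
Square: 5.67/2 → 2, 6.33/1 → 6; chars 26.

RB26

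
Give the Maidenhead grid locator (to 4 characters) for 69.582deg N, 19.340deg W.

Add 180° to longitude and 90° to latitude: 160.66, 159.58.
Field (20°×10°, letters A–R): lon ⌊160.66/20⌋ = 8 → I; lat ⌊159.58/10⌋ = 15 → P.
Square (2°×1°, digits 0–9): lon ⌊0.66/2⌋ = 0; lat ⌊9.58/1⌋ = 9.

IP09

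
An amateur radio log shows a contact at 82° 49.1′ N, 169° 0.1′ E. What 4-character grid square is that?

RR42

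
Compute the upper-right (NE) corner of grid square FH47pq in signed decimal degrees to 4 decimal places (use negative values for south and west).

-12.2917, -70.6667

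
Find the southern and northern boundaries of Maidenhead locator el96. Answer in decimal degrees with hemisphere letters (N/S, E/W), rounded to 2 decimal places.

26.00° N, 27.00° N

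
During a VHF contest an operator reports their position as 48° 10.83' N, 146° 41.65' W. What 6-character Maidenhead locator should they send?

Add 180° to longitude and 90° to latitude: 33.3058, 138.1805.
Field: 33.3058/20 → 1 → B, 138.1805/10 → 13 → N; chars BN.
Square: 13.3058/2 → 6, 8.1805/1 → 8; chars 68.
Subsquare: 1.3058/0.0833333 → 15 → p, 0.1805/0.0416667 → 4 → e; chars pe.

BN68pe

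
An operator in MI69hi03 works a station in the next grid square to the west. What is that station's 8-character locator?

Longitude extended square 0; −1 → -1, wraps to 9, carry into subsquare.
Longitude subsquare h = 7; −1 → 6 = g.
The latitude characters are unchanged.

MI69gi93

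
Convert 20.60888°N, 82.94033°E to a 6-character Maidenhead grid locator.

NL10lo

Offset from 180°W / 90°S: lon 262.9403°, lat 110.6089°.
Field (20°×10°, letters A–R): 262.9403/20 → 13 → N, 110.6089/10 → 11 → L; chars NL.
Square (2°×1°, digits 0–9): 2.9403/2 → 1, 0.6089/1 → 0; chars 10.
Subsquare (5′×2.5′, letters a–x): 0.9403/0.0833333 → 11 → l, 0.6089/0.0416667 → 14 → o; chars lo.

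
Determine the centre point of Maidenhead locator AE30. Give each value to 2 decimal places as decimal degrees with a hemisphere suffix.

49.50° S, 173.00° W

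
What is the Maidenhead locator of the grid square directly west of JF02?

Longitude square 0; −1 → -1, wraps to 9, carry into field.
Longitude field J = 9; −1 → 8 = I.
The latitude characters are unchanged.

IF92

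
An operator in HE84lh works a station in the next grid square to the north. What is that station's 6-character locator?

Latitude subsquare h = 7; +1 → 8 = i.
The longitude characters are unchanged.

HE84li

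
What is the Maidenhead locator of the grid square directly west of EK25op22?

EK25op12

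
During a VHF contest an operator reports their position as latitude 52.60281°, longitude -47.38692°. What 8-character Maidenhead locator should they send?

Add 180° to longitude and 90° to latitude: 132.61308, 142.60281.
Field: 132.61308/20 → 6 → G, 142.60281/10 → 14 → O; chars GO.
Square: 12.61308/2 → 6, 2.60281/1 → 2; chars 62.
Subsquare: 0.61308/0.0833333 → 7 → h, 0.60281/0.0416667 → 14 → o; chars ho.
Extended square: 0.02975/0.00833333 → 3, 0.01948/0.00416667 → 4; chars 34.

GO62ho34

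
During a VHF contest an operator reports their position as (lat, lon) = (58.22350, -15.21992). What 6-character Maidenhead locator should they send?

Offset from 180°W / 90°S: lon 164.7801°, lat 148.2235°.
Field: lon ⌊164.7801/20⌋ = 8 → I; lat ⌊148.2235/10⌋ = 14 → O.
Square: lon ⌊4.7801/2⌋ = 2; lat ⌊8.2235/1⌋ = 8.
Subsquare: lon ⌊0.7801/0.0833333⌋ = 9 → j; lat ⌊0.2235/0.0416667⌋ = 5 → f.

IO28jf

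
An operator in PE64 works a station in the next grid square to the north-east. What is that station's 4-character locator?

PE75

Longitude square 6; +1 → 7.
Latitude square 4; +1 → 5.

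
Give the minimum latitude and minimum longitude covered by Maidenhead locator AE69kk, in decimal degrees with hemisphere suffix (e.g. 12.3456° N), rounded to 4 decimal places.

40.5833° S, 167.1667° W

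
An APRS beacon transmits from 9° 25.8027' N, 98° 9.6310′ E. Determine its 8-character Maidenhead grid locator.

Add 180° to longitude and 90° to latitude: 278.16052, 99.43005.
Field: lon ⌊278.16052/20⌋ = 13 → N; lat ⌊99.43005/10⌋ = 9 → J.
Square: lon ⌊18.16052/2⌋ = 9; lat ⌊9.43005/1⌋ = 9.
Subsquare: lon ⌊0.16052/0.0833333⌋ = 1 → b; lat ⌊0.43005/0.0416667⌋ = 10 → k.
Extended square: lon ⌊0.07718/0.00833333⌋ = 9; lat ⌊0.01338/0.00416667⌋ = 3.

NJ99bk93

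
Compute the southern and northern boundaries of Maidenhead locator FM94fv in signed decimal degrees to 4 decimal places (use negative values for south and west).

34.8750, 34.9167

Field F=5, M=12: +5·20° lon, +12·10° lat → SW at lon -80°, lat 30°.
Square 9, 4: +9·2° lon, +4·1° lat → SW at lon -62°, lat 34°.
Subsquare f=5, v=21: +5·0.0833333° lon, +21·0.0416667° lat → SW at lon -61.5833°, lat 34.875°.
Cell spans 0.0833333° lon × 0.0416667° lat.
south 34.8750, north 34.9167.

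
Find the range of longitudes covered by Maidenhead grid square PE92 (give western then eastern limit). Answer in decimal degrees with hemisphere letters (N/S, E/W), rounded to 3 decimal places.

Field P=15, E=4: +15·20° lon, +4·10° lat → SW at lon 120°, lat -50°.
Square 9, 2: +9·2° lon, +2·1° lat → SW at lon 138°, lat -48°.
Cell spans 2° lon × 1° lat.
west 138.000° E, east 140.000° E.

138.000° E, 140.000° E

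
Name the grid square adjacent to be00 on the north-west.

AE91

Longitude square 0; −1 → -1, wraps to 9, carry into field.
Longitude field B = 1; −1 → 0 = A.
Latitude square 0; +1 → 1.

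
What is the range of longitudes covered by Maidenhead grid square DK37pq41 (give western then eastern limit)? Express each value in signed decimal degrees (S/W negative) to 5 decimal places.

-112.71667, -112.70833

Field D=3, K=10: +3·20° lon, +10·10° lat → SW at lon -120°, lat 10°.
Square 3, 7: +3·2° lon, +7·1° lat → SW at lon -114°, lat 17°.
Subsquare p=15, q=16: +15·0.0833333° lon, +16·0.0416667° lat → SW at lon -112.75°, lat 17.6667°.
Extended square 4, 1: +4·0.00833333° lon, +1·0.00416667° lat → SW at lon -112.717°, lat 17.6708°.
Cell spans 0.00833333° lon × 0.00416667° lat.
west -112.71667, east -112.70833.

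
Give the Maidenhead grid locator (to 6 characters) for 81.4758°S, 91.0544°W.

Offset from 180°W / 90°S: lon 88.9456°, lat 8.5242°.
Field: lon ⌊88.9456/20⌋ = 4 → E; lat ⌊8.5242/10⌋ = 0 → A.
Square: lon ⌊8.9456/2⌋ = 4; lat ⌊8.5242/1⌋ = 8.
Subsquare: lon ⌊0.9456/0.0833333⌋ = 11 → l; lat ⌊0.5242/0.0416667⌋ = 12 → m.

EA48lm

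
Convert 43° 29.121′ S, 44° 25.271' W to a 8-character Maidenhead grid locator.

GE76sm93

Shift to the Maidenhead origin (180°W, 90°S): lon 135.57882, lat 46.51465.
Field: lon ⌊135.57882/20⌋ = 6 → G; lat ⌊46.51465/10⌋ = 4 → E.
Square: lon ⌊15.57882/2⌋ = 7; lat ⌊6.51465/1⌋ = 6.
Subsquare: lon ⌊1.57882/0.0833333⌋ = 18 → s; lat ⌊0.51465/0.0416667⌋ = 12 → m.
Extended square: lon ⌊0.07882/0.00833333⌋ = 9; lat ⌊0.01465/0.00416667⌋ = 3.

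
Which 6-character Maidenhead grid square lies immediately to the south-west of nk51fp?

NK51eo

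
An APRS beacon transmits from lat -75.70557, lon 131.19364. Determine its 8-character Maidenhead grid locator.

Shift to the Maidenhead origin (180°W, 90°S): lon 311.19364, lat 14.29443.
Field (20°×10°, letters A–R): 311.19364/20 → 15 → P, 14.29443/10 → 1 → B; chars PB.
Square (2°×1°, digits 0–9): 11.19364/2 → 5, 4.29443/1 → 4; chars 54.
Subsquare (5′×2.5′, letters a–x): 1.19364/0.0833333 → 14 → o, 0.29443/0.0416667 → 7 → h; chars oh.
Extended square (30″×15″, digits 0–9): 0.02697/0.00833333 → 3, 0.00276/0.00416667 → 0; chars 30.

PB54oh30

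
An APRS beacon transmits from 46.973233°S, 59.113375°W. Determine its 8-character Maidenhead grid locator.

GE03ka66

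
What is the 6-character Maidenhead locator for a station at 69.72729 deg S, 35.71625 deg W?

HC20dg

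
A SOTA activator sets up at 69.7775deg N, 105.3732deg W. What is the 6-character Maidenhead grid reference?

DP79hs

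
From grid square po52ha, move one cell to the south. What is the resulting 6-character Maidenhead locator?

Latitude subsquare a = 0; −1 → -1, wraps to 23 = x, carry into square.
Latitude square 2; −1 → 1.
The longitude characters are unchanged.

PO51hx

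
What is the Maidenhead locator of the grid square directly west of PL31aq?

Longitude subsquare a = 0; −1 → -1, wraps to 23 = x, carry into square.
Longitude square 3; −1 → 2.
The latitude characters are unchanged.

PL21xq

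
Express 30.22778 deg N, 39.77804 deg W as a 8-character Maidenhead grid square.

Add 180° to longitude and 90° to latitude: 140.22196, 120.22778.
Field: lon ⌊140.22196/20⌋ = 7 → H; lat ⌊120.22778/10⌋ = 12 → M.
Square: lon ⌊0.22196/2⌋ = 0; lat ⌊0.22778/1⌋ = 0.
Subsquare: lon ⌊0.22196/0.0833333⌋ = 2 → c; lat ⌊0.22778/0.0416667⌋ = 5 → f.
Extended square: lon ⌊0.05529/0.00833333⌋ = 6; lat ⌊0.01945/0.00416667⌋ = 4.

HM00cf64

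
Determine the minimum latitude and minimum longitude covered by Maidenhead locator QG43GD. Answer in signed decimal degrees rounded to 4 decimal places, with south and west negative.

Field Q=16, G=6: +16·20° lon, +6·10° lat → SW at lon 140°, lat -30°.
Square 4, 3: +4·2° lon, +3·1° lat → SW at lon 148°, lat -27°.
Subsquare g=6, d=3: +6·0.0833333° lon, +3·0.0416667° lat → SW at lon 148.5°, lat -26.875°.
latitude -26.8750, longitude 148.5000.

-26.8750, 148.5000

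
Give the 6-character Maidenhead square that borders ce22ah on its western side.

Longitude subsquare a = 0; −1 → -1, wraps to 23 = x, carry into square.
Longitude square 2; −1 → 1.
The latitude characters are unchanged.

CE12xh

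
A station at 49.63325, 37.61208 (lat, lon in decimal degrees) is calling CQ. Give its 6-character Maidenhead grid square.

Offset from 180°W / 90°S: lon 217.6121°, lat 139.6333°.
Field: 217.6121/20 → 10 → K, 139.6333/10 → 13 → N; chars KN.
Square: 17.6121/2 → 8, 9.6333/1 → 9; chars 89.
Subsquare: 1.6121/0.0833333 → 19 → t, 0.6333/0.0416667 → 15 → p; chars tp.

KN89tp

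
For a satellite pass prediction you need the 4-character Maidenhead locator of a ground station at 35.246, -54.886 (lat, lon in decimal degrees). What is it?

GM25

Shift to the Maidenhead origin (180°W, 90°S): lon 125.11, lat 125.25.
Field: lon ⌊125.11/20⌋ = 6 → G; lat ⌊125.25/10⌋ = 12 → M.
Square: lon ⌊5.11/2⌋ = 2; lat ⌊5.25/1⌋ = 5.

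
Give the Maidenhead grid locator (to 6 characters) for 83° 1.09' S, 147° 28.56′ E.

Add 180° to longitude and 90° to latitude: 327.4760, 6.9818.
Field (20°×10°, letters A–R): lon ⌊327.4760/20⌋ = 16 → Q; lat ⌊6.9818/10⌋ = 0 → A.
Square (2°×1°, digits 0–9): lon ⌊7.4760/2⌋ = 3; lat ⌊6.9818/1⌋ = 6.
Subsquare (5′×2.5′, letters a–x): lon ⌊1.4760/0.0833333⌋ = 17 → r; lat ⌊0.9818/0.0416667⌋ = 23 → x.

QA36rx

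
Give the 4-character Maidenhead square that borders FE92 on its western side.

Longitude square 9; −1 → 8.
The latitude characters are unchanged.

FE82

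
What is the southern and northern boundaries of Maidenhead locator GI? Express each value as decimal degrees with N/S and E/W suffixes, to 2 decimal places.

10.00° S, 0.00° N

Field G=6, I=8: +6·20° lon, +8·10° lat → SW at lon -60°, lat -10°.
Cell spans 20° lon × 10° lat.
south 10.00° S, north 0.00° N.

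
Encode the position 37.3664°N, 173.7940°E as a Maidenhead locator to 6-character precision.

RM67vi

Add 180° to longitude and 90° to latitude: 353.7940, 127.3664.
Field: 353.7940/20 → 17 → R, 127.3664/10 → 12 → M; chars RM.
Square: 13.7940/2 → 6, 7.3664/1 → 7; chars 67.
Subsquare: 1.7940/0.0833333 → 21 → v, 0.3664/0.0416667 → 8 → i; chars vi.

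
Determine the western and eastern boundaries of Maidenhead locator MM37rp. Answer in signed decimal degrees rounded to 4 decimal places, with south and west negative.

Field M=12, M=12: +12·20° lon, +12·10° lat → SW at lon 60°, lat 30°.
Square 3, 7: +3·2° lon, +7·1° lat → SW at lon 66°, lat 37°.
Subsquare r=17, p=15: +17·0.0833333° lon, +15·0.0416667° lat → SW at lon 67.4167°, lat 37.625°.
Cell spans 0.0833333° lon × 0.0416667° lat.
west 67.4167, east 67.5000.

67.4167, 67.5000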